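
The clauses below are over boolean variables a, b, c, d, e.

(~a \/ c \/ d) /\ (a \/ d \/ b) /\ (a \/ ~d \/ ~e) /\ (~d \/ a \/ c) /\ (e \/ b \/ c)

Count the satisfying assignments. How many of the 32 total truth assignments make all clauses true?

17

Case analysis on a and d:
  a=T, d=T: 7 of the 8 assignments to (b,c,e) work.
  a=T, d=F: remaining (b,c,e) ∈ {(F,T,F); (F,T,T); (T,T,F); (T,T,T)} — 4.
  a=F, d=T: remaining (b,c,e) ∈ {(F,T,F); (T,T,F)} — 2.
  a=F, d=F: remaining (b,c,e) ∈ {(T,F,F); (T,F,T); (T,T,F); (T,T,T)} — 4.
Total: 7 + 4 + 2 + 4 = 17.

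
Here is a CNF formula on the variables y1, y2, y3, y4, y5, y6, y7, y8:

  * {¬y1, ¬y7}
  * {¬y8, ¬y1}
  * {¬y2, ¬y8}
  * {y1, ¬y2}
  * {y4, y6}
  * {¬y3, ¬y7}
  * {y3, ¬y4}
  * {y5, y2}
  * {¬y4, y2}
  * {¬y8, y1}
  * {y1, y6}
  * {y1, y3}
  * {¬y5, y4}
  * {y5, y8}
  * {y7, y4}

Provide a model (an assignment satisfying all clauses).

y1=1, y2=1, y3=1, y4=1, y5=1, y6=1, y7=0, y8=0

Check each clause:
  1. {¬y1, ¬y7} — ¬y7 is true.
  2. {¬y1, ¬y8} — ¬y8 is true.
  3. {¬y8, ¬y2} — ¬y8 is true.
  4. {y1, ¬y2} — y1 is true.
  5. {y4, y6} — y4 is true.
  6. {¬y3, ¬y7} — ¬y7 is true.
  7. {y3, ¬y4} — y3 is true.
  8. {y5, y2} — y2 is true.
  9. {¬y4, y2} — y2 is true.
  10. {y1, ¬y8} — ¬y8 is true.
  11. {y6, y1} — y1 is true.
  12. {y1, y3} — y1 is true.
  13. {y4, ¬y5} — y4 is true.
  14. {y5, y8} — y5 is true.
  15. {y4, y7} — y4 is true.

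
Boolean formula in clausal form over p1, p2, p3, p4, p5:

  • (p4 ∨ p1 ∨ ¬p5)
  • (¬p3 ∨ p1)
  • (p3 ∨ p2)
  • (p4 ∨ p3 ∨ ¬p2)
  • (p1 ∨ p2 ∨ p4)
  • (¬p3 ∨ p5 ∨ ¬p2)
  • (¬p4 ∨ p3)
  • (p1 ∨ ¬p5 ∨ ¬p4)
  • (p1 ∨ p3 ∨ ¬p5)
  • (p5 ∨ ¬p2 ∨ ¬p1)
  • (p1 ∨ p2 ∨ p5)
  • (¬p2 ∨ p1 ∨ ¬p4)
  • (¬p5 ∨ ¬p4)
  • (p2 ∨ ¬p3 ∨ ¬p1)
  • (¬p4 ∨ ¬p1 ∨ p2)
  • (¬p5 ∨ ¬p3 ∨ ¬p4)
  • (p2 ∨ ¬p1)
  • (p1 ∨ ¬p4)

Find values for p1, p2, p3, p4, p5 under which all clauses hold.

p1=True, p2=True, p3=True, p4=False, p5=True

Set p1 = True and propagate.
  then p2 is forced to True.
  then p5 is forced to True.
  then p4 is forced to False.
  then p3 is forced to True.
Check each clause:
  1. (p4 ∨ ¬p5 ∨ p1) — p1 is true.
  2. (p1 ∨ ¬p3) — p1 is true.
  3. (p3 ∨ p2) — p2 is true.
  4. (¬p2 ∨ p4 ∨ p3) — p3 is true.
  5. (p4 ∨ p2 ∨ p1) — p1 is true.
  6. (p5 ∨ ¬p2 ∨ ¬p3) — p5 is true.
  7. (p3 ∨ ¬p4) — p3 is true.
  8. (p1 ∨ ¬p4 ∨ ¬p5) — p1 is true.
  9. (p3 ∨ ¬p5 ∨ p1) — p3 is true.
  10. (¬p1 ∨ ¬p2 ∨ p5) — p5 is true.
  11. (p2 ∨ p5 ∨ p1) — p1 is true.
  12. (¬p4 ∨ p1 ∨ ¬p2) — p1 is true.
  13. (¬p4 ∨ ¬p5) — ¬p4 is true.
  14. (p2 ∨ ¬p1 ∨ ¬p3) — p2 is true.
  15. (p2 ∨ ¬p4 ∨ ¬p1) — p2 is true.
  16. (¬p4 ∨ ¬p3 ∨ ¬p5) — ¬p4 is true.
  17. (¬p1 ∨ p2) — p2 is true.
  18. (¬p4 ∨ p1) — p1 is true.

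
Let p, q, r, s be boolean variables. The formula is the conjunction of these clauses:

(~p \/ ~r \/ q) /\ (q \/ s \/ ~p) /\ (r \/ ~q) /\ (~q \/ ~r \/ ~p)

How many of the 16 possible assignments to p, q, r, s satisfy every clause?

7

Satisfying assignments:
  p=F q=F r=F s=F
  p=F q=F r=F s=T
  p=F q=F r=T s=F
  p=F q=F r=T s=T
  p=F q=T r=T s=F
  p=F q=T r=T s=T
  p=T q=F r=F s=T
That's 7 in total.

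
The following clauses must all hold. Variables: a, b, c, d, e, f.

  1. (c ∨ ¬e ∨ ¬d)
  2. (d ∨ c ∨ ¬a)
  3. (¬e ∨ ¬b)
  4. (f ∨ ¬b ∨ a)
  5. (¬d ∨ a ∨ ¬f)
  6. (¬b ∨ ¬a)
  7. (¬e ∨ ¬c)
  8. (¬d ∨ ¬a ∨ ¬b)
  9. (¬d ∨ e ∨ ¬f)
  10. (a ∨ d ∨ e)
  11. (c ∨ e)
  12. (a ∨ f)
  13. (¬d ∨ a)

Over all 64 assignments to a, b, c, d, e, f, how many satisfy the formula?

4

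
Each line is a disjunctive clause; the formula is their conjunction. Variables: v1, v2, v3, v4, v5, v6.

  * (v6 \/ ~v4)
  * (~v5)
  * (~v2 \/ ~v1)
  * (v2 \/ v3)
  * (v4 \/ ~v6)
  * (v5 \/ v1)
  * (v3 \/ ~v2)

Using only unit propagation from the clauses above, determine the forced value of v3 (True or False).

True

(~v5) is a unit clause: v5 = False.
From (v1 \/ v5) and v5 = False: v1 = True.
In (~v2 \/ ~v1), ~v1 is now false; ~v2 must hold, so v2 = False.
In (v3 \/ v2), v2 is now false; v3 must hold, so v3 = True.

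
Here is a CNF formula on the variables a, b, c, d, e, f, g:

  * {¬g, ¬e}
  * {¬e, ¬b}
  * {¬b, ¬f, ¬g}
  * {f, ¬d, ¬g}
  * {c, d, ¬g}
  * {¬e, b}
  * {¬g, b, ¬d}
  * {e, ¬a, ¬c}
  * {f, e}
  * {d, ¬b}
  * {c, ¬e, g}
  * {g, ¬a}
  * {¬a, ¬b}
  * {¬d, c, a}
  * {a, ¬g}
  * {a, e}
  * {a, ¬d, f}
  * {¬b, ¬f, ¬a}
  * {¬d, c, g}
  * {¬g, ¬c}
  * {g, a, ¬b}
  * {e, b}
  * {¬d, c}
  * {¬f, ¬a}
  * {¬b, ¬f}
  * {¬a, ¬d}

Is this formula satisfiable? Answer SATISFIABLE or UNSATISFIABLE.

UNSATISFIABLE

a = True:
  propagation gives g=True, e=False, c=False, d=True; an empty clause results — contradiction.
a = False:
  propagation gives g=False, e=True, b=False; an empty clause results — contradiction.
Every branch closes, so no satisfying assignment exists.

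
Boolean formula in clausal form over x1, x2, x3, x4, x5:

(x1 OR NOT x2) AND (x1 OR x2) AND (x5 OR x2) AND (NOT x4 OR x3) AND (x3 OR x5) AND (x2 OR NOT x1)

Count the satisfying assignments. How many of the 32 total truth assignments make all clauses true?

The models are:
  x1=T x2=T x3=F x4=F x5=T
  x1=T x2=T x3=T x4=F x5=F
  x1=T x2=T x3=T x4=F x5=T
  x1=T x2=T x3=T x4=T x5=F
  x1=T x2=T x3=T x4=T x5=T
That's 5 in total.

5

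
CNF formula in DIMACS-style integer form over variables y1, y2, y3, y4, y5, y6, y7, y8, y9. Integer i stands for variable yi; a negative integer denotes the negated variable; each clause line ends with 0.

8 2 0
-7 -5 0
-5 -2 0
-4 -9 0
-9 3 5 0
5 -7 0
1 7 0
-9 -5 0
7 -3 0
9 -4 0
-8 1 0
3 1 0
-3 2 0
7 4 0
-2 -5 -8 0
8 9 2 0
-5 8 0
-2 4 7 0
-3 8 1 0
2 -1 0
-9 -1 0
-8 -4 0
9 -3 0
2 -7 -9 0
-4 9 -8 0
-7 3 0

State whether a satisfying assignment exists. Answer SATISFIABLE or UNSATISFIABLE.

y9 = True:
  propagation gives y4=False, y5=False, y3=True, y7=False; an empty clause results — contradiction.
y9 = False:
  propagation gives y4=False, y7=True, y5=False; an empty clause results — contradiction.
Every branch closes, so no satisfying assignment exists.

UNSATISFIABLE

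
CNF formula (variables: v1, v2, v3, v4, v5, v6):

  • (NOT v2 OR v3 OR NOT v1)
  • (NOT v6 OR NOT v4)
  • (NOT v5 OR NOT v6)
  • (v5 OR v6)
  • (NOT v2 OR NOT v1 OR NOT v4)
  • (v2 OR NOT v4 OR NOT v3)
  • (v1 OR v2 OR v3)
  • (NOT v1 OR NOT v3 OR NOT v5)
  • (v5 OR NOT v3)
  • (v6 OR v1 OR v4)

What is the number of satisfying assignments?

6

Satisfying assignments:
  v1=0 v2=1 v3=0 v4=0 v5=0 v6=1
  v1=0 v2=1 v3=0 v4=1 v5=1 v6=0
  v1=0 v2=1 v3=1 v4=1 v5=1 v6=0
  v1=1 v2=0 v3=0 v4=0 v5=0 v6=1
  v1=1 v2=0 v3=0 v4=0 v5=1 v6=0
  v1=1 v2=0 v3=0 v4=1 v5=1 v6=0
Count: 6.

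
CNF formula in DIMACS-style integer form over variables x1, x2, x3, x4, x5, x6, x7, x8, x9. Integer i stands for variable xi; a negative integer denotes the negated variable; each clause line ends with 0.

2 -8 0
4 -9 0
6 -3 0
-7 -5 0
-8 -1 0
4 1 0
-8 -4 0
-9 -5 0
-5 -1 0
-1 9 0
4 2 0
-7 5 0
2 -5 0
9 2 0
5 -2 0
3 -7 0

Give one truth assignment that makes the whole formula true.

x1=1  x2=0  x3=0  x4=1  x5=0  x6=0  x7=0  x8=0  x9=1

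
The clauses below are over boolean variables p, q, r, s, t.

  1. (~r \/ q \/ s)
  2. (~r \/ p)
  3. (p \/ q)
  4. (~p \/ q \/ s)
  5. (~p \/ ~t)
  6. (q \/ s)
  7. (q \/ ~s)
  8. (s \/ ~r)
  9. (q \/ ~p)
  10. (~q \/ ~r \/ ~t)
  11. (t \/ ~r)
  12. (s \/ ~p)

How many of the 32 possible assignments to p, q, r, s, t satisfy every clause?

5

The models are:
  p=F q=T r=F s=F t=F
  p=F q=T r=F s=F t=T
  p=F q=T r=F s=T t=F
  p=F q=T r=F s=T t=T
  p=T q=T r=F s=T t=F
That's 5 in total.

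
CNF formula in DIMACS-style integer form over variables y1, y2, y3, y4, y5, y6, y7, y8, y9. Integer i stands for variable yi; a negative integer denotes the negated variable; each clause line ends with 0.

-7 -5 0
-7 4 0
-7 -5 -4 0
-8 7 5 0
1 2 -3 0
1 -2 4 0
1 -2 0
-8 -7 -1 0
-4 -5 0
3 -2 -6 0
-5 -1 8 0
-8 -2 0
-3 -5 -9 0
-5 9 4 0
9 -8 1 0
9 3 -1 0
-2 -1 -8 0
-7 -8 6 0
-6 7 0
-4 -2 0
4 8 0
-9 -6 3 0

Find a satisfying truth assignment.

y1=False, y2=False, y3=False, y4=True, y5=False, y6=False, y7=False, y8=False, y9=True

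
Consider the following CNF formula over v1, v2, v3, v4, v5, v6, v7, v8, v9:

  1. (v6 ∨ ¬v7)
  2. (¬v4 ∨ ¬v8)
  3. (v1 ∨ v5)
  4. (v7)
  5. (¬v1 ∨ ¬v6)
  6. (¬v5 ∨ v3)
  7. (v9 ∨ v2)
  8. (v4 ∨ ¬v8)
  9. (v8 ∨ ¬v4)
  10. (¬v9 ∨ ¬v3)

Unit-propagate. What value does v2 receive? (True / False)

True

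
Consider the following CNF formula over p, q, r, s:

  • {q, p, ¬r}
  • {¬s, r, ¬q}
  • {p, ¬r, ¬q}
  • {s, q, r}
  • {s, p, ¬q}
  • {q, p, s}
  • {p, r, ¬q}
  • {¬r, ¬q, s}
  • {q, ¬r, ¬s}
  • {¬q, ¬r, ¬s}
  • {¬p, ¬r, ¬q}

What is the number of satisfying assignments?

Satisfying assignments:
  p=0 q=0 r=0 s=1
  p=1 q=0 r=0 s=1
  p=1 q=0 r=1 s=0
  p=1 q=1 r=0 s=0
That's 4 in total.

4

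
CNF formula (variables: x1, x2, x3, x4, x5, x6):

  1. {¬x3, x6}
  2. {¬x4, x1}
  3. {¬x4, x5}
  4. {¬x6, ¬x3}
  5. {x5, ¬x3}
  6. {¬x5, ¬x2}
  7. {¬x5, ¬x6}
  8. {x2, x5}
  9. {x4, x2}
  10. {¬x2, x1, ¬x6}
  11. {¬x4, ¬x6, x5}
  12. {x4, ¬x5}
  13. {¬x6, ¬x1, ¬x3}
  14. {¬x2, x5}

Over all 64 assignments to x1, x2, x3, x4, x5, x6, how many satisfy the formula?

1

The models are:
  x1=T x2=F x3=F x4=T x5=T x6=F
Count: 1.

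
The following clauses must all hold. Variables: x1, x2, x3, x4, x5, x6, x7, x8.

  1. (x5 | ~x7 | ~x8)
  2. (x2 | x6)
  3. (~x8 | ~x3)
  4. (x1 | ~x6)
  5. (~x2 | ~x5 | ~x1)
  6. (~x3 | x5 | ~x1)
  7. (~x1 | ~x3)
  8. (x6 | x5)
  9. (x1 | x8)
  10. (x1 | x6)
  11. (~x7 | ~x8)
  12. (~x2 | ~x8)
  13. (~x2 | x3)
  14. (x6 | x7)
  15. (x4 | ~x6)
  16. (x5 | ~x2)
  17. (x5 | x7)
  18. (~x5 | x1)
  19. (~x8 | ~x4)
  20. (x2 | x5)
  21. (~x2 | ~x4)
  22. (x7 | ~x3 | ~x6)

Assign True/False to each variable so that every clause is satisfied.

Set x1 = True and propagate.
  then x3 is forced to False.
  then x2 is forced to False.
  then x6 is forced to True.
  then x4 is forced to True.
  then x8 is forced to False.
  then x5 is forced to True.
x7 is now unconstrained; take x7 = True.
Check each clause:
  1. (~x8 | x5 | ~x7) — ~x8 is true.
  2. (x6 | x2) — x6 is true.
  3. (~x3 | ~x8) — ~x8 is true.
  4. (x1 | ~x6) — x1 is true.
  5. (~x1 | ~x5 | ~x2) — ~x2 is true.
  6. (x5 | ~x1 | ~x3) — x5 is true.
  7. (~x1 | ~x3) — ~x3 is true.
  8. (x5 | x6) — x5 is true.
  9. (x8 | x1) — x1 is true.
  10. (x6 | x1) — x1 is true.
  11. (~x8 | ~x7) — ~x8 is true.
  12. (~x8 | ~x2) — ~x8 is true.
  13. (~x2 | x3) — ~x2 is true.
  14. (x6 | x7) — x6 is true.
  15. (x4 | ~x6) — x4 is true.
  16. (~x2 | x5) — x5 is true.
  17. (x7 | x5) — x5 is true.
  18. (x1 | ~x5) — x1 is true.
  19. (~x8 | ~x4) — ~x8 is true.
  20. (x5 | x2) — x5 is true.
  21. (~x4 | ~x2) — ~x2 is true.
  22. (~x3 | x7 | ~x6) — ~x3 is true.

x1 = True  x2 = False  x3 = False  x4 = True  x5 = True  x6 = True  x7 = True  x8 = False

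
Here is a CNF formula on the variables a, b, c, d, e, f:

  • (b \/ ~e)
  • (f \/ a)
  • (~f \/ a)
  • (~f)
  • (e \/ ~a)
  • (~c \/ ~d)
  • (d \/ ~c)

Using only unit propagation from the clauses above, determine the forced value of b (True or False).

Unit clause (~f) sets f = False.
(a \/ f): since f = False, the clause reduces to (a). a = True.
(e \/ ~a) with a = True leaves only e, so e = True.
From (~e \/ b) and e = True: b = True.

True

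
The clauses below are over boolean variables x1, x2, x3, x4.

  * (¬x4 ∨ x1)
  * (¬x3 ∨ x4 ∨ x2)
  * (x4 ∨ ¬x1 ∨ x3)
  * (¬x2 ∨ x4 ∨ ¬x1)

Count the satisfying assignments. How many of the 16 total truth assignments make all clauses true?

Satisfying assignments:
  x1=F x2=F x3=F x4=F
  x1=F x2=T x3=F x4=F
  x1=F x2=T x3=T x4=F
  x1=T x2=F x3=F x4=T
  x1=T x2=F x3=T x4=T
  x1=T x2=T x3=F x4=T
  x1=T x2=T x3=T x4=T
That's 7 in total.

7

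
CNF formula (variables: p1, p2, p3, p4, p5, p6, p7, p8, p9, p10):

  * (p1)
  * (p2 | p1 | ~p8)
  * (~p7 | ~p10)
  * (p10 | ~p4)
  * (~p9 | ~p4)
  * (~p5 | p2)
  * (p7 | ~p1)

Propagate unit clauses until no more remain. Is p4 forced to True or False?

(p1) stands alone — p1 = True.
From (~p1 | p7) and p1 = True: p7 = True.
(~p10 | ~p7) with p7 = True leaves only ~p10, so p10 = False.
(p10 | ~p4): since p10 = False, the clause reduces to (~p4). p4 = False.

False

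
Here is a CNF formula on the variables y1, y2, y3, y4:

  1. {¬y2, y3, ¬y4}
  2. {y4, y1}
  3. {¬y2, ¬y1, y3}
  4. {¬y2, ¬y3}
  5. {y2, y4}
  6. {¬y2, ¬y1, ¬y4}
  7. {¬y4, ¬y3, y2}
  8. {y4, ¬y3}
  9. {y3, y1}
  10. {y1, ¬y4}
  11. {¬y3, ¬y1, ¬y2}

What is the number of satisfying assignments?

The models are:
  y1=T y2=F y3=F y4=T
That's 1 in total.

1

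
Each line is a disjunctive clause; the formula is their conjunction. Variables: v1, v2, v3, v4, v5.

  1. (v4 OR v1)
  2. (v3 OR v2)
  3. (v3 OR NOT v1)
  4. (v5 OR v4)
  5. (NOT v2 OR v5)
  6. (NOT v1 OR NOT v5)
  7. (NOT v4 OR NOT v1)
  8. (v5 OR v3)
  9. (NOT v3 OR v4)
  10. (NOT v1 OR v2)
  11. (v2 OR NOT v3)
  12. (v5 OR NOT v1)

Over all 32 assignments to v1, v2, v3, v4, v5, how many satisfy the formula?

2

The models are:
  v1=F v2=T v3=F v4=T v5=T
  v1=F v2=T v3=T v4=T v5=T
That's 2 in total.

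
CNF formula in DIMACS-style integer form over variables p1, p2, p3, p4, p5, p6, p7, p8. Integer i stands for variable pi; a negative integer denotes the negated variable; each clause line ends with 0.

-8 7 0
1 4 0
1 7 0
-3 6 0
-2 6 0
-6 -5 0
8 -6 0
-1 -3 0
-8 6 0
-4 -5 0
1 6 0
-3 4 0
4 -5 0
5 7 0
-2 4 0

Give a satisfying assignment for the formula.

Pure literal: p2 appears only negated; assign p2 = False.
p7 occurs only positively in the remaining clauses — set p7 = True.
Try p1 = False.
  then p4 is forced to True.
  then p5 is forced to False.
  then p6 is forced to True.
  then p8 is forced to True.
p3 is now unconstrained; take p3 = True.

p1=False, p2=False, p3=True, p4=True, p5=False, p6=True, p7=True, p8=True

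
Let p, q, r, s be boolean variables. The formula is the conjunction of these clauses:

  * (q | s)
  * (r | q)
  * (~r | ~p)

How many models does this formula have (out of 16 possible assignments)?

The models are:
  p=F q=F r=T s=T
  p=F q=T r=F s=F
  p=F q=T r=F s=T
  p=F q=T r=T s=F
  p=F q=T r=T s=T
  p=T q=T r=F s=F
  p=T q=T r=F s=T
That's 7 in total.

7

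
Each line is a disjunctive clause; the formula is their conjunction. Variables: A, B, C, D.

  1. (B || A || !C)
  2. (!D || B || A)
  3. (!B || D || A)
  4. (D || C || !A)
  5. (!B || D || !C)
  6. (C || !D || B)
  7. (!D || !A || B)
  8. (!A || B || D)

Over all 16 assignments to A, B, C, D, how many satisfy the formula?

5

Satisfying assignments:
  A=0 B=0 C=0 D=0
  A=0 B=1 C=0 D=1
  A=0 B=1 C=1 D=1
  A=1 B=1 C=0 D=1
  A=1 B=1 C=1 D=1
That's 5 in total.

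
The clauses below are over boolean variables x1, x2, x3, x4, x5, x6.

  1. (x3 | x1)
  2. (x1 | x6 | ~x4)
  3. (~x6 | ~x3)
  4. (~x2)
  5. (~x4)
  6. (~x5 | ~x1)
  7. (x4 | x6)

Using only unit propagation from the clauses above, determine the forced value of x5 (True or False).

Unit clause (~x2) sets x2 = False.
Unit clause (~x4) sets x4 = False.
In (x6 | x4), x4 is now false; x6 must hold, so x6 = True.
(~x3 | ~x6): since x6 = True, the clause reduces to (~x3). x3 = False.
(x3 | x1) with x3 = False leaves only x1, so x1 = True.
In (~x5 | ~x1), ~x1 is now false; ~x5 must hold, so x5 = False.

False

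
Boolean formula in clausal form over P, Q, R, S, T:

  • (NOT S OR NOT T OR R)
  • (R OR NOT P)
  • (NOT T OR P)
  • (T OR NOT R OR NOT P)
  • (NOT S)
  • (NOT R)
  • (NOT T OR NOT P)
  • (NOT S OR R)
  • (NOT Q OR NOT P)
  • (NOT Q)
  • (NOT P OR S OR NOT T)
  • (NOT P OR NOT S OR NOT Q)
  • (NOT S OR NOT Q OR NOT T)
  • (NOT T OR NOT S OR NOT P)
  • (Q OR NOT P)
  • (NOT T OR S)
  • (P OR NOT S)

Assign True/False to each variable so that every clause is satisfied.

(NOT S) is a unit clause, so S = False.
The clause (NOT R) is unit: R must be False.
The clause (NOT P) is unit: P must be False.
(NOT T) is a unit clause, so T = False.
(NOT Q) is a unit clause, so Q = False.

P=False, Q=False, R=False, S=False, T=False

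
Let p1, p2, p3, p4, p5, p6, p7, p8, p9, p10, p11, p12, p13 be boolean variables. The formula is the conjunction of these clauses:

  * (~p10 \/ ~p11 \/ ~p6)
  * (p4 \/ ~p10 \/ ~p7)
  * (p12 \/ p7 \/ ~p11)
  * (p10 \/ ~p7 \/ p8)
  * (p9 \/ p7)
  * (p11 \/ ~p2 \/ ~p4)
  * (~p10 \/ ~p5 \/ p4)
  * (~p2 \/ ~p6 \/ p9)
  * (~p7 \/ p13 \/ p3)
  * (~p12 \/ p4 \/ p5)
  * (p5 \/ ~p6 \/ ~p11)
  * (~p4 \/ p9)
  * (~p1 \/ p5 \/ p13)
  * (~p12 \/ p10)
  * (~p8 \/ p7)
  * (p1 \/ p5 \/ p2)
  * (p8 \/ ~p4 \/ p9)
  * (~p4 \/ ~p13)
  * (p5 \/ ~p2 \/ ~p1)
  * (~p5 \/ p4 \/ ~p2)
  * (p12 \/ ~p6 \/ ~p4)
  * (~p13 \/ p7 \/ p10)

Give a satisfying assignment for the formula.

Pure literal: p3 appears only positively; assign p3 = True.
p6 occurs only negated in the remaining clauses — set p6 = False.
Set p1 = False and propagate.
Set p2 = False and propagate.
  then p5 is forced to True.
Set p4 = True and propagate.
  then p9 is forced to True.
  then p13 is forced to False.
The remaining clauses are satisfied by p7 = True, p8 = True, p10 = False, p11 = True, p12 = False.

p1=F, p2=F, p3=T, p4=T, p5=T, p6=F, p7=T, p8=T, p9=T, p10=F, p11=T, p12=F, p13=F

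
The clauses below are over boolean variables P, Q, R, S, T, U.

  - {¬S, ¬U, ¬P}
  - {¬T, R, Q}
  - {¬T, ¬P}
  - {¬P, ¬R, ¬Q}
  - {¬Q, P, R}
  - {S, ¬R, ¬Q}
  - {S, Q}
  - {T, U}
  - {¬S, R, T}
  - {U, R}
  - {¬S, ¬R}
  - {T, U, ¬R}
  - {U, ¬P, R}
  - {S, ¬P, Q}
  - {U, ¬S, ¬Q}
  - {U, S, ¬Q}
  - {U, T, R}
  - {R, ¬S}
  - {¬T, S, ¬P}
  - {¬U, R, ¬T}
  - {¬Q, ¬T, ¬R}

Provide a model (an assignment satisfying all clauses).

Branch on P: take P = True.
  then T is forced to False.
  then U is forced to True.
  then S is forced to False.
  then Q is forced to True.
  then R is forced to False.
Check each clause:
  1. {¬P, ¬U, ¬S} — ¬S is true.
  2. {R, Q, ¬T} — Q is true.
  3. {¬P, ¬T} — ¬T is true.
  4. {¬Q, ¬R, ¬P} — ¬R is true.
  5. {P, ¬Q, R} — P is true.
  6. {¬R, ¬Q, S} — ¬R is true.
  7. {Q, S} — Q is true.
  8. {T, U} — U is true.
  9. {R, T, ¬S} — ¬S is true.
  10. {R, U} — U is true.
  11. {¬R, ¬S} — ¬S is true.
  12. {U, ¬R, T} — ¬R is true.
  13. {R, ¬P, U} — U is true.
  14. {¬P, Q, S} — Q is true.
  15. {¬Q, ¬S, U} — ¬S is true.
  16. {U, ¬Q, S} — U is true.
  17. {R, T, U} — U is true.
  18. {¬S, R} — ¬S is true.
  19. {S, ¬T, ¬P} — ¬T is true.
  20. {¬U, ¬T, R} — ¬T is true.
  21. {¬Q, ¬R, ¬T} — ¬T is true.

P=True, Q=True, R=False, S=False, T=False, U=True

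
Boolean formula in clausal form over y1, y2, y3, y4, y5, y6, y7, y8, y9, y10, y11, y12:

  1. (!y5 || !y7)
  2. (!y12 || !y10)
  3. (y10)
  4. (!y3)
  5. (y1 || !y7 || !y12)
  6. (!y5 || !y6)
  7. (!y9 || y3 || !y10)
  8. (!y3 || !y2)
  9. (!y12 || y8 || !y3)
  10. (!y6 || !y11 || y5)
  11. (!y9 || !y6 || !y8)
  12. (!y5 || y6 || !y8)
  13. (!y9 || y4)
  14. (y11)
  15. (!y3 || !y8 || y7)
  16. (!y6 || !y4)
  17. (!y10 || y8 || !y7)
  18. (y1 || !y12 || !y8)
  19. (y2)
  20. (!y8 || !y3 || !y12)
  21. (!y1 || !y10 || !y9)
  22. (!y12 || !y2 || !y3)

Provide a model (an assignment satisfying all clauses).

y1=0, y2=1, y3=0, y4=1, y5=0, y6=0, y7=1, y8=1, y9=0, y10=1, y11=1, y12=0

Check each clause:
  1. (!y5 || !y7) — !y5 is true.
  2. (!y12 || !y10) — !y12 is true.
  3. (y10) — y10 is true.
  4. (!y3) — !y3 is true.
  5. (!y7 || !y12 || y1) — !y12 is true.
  6. (!y5 || !y6) — !y6 is true.
  7. (!y9 || y3 || !y10) — !y9 is true.
  8. (!y2 || !y3) — !y3 is true.
  9. (!y12 || y8 || !y3) — y8 is true.
  10. (!y11 || !y6 || y5) — !y6 is true.
  11. (!y9 || !y8 || !y6) — !y6 is true.
  12. (!y8 || !y5 || y6) — !y5 is true.
  13. (!y9 || y4) — y4 is true.
  14. (y11) — y11 is true.
  15. (!y8 || !y3 || y7) — !y3 is true.
  16. (!y4 || !y6) — !y6 is true.
  17. (y8 || !y7 || !y10) — y8 is true.
  18. (y1 || !y8 || !y12) — !y12 is true.
  19. (y2) — y2 is true.
  20. (!y8 || !y3 || !y12) — !y12 is true.
  21. (!y10 || !y1 || !y9) — !y1 is true.
  22. (!y3 || !y2 || !y12) — !y12 is true.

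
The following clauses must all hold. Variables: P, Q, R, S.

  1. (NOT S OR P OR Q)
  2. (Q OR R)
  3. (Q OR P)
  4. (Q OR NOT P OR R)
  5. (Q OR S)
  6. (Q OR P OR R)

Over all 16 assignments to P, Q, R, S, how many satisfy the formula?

9

Case analysis on Q and P:
  Q=1, P=1: remaining (R,S) ∈ {(0,0); (0,1); (1,0); (1,1)} — 4.
  Q=1, P=0: remaining (R,S) ∈ {(0,0); (0,1); (1,0); (1,1)} — 4.
  Q=0, P=1: remaining (R,S) ∈ {(1,1)} — 1.
  Q=0, P=0: a clause becomes empty — 0.
Total: 4 + 4 + 1 + 0 = 9.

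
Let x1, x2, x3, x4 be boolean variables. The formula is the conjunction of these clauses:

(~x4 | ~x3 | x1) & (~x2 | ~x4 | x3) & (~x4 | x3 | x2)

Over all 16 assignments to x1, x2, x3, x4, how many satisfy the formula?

10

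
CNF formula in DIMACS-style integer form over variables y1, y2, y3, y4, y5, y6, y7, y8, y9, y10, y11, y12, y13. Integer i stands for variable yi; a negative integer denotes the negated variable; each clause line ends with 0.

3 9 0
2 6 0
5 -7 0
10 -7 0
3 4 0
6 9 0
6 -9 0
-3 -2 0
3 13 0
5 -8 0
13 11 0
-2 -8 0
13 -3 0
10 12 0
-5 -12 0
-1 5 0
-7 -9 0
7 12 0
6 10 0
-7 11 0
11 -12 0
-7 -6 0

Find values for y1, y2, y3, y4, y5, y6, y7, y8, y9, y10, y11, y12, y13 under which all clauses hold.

y1 occurs only negated in the remaining clauses — set y1 = False.
Pure literal: y4 appears only positively; assign y4 = True.
Set y2 = False and propagate.
  then y6 is forced to True.
  then y7 is forced to False.
  then y12 is forced to True.
  then y5 is forced to False.
  then y8 is forced to False.
  then y11 is forced to True.
Branch on y3: take y3 = True.
  then y13 is forced to True.
y9, y10 are now unconstrained; take y9 = True, y10 = True.
Check each clause:
  1. (y9 || y3) — y9 is true.
  2. (y6 || y2) — y6 is true.
  3. (y5 || !y7) — !y7 is true.
  4. (!y7 || y10) — !y7 is true.
  5. (y4 || y3) — y3 is true.
  6. (y6 || y9) — y9 is true.
  7. (y6 || !y9) — y6 is true.
  8. (!y2 || !y3) — !y2 is true.
  9. (y3 || y13) — y3 is true.
  10. (y5 || !y8) — !y8 is true.
  11. (y13 || y11) — y11 is true.
  12. (!y2 || !y8) — !y8 is true.
  13. (y13 || !y3) — y13 is true.
  14. (y10 || y12) — y10 is true.
  15. (!y12 || !y5) — !y5 is true.
  16. (y5 || !y1) — !y1 is true.
  17. (!y7 || !y9) — !y7 is true.
  18. (y7 || y12) — y12 is true.
  19. (y6 || y10) — y10 is true.
  20. (!y7 || y11) — !y7 is true.
  21. (!y12 || y11) — y11 is true.
  22. (!y6 || !y7) — !y7 is true.

y1 = F, y2 = F, y3 = T, y4 = T, y5 = F, y6 = T, y7 = F, y8 = F, y9 = T, y10 = T, y11 = T, y12 = T, y13 = T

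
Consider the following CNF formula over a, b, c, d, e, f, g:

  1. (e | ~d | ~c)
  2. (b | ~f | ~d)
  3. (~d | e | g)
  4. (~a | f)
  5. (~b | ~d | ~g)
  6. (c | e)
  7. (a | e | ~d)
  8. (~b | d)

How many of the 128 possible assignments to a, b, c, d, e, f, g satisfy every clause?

28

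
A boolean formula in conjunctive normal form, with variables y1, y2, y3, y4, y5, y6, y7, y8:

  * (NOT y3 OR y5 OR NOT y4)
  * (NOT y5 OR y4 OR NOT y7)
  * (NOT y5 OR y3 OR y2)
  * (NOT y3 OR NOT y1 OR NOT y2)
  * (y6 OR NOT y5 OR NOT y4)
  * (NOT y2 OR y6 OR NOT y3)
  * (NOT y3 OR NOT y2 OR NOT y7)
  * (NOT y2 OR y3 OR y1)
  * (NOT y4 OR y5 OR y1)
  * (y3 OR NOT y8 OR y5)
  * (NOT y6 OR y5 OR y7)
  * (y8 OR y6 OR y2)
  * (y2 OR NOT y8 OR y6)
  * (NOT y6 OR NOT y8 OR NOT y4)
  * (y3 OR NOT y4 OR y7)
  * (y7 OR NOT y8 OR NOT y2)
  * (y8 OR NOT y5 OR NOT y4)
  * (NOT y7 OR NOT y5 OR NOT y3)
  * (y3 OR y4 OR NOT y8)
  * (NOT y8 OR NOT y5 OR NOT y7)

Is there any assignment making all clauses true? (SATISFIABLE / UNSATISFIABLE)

SATISFIABLE

Try y1 = True.
Set y2 = True and propagate.
  then y3 is forced to False.
The remaining clauses are satisfied by y4 = True, y5 = False, y6 = True, y7 = True, y8 = False.
Every clause has at least one true literal under this assignment.
So y1=T, y2=T, y3=F, y4=T, y5=F, y6=T, y7=T, y8=F is a satisfying assignment.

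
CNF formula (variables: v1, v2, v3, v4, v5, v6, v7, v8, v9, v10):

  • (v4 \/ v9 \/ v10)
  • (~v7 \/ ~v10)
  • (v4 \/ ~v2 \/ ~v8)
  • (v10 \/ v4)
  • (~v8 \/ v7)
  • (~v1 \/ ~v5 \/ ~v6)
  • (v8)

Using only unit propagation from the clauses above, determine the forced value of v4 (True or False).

True

Unit clause (v8) sets v8 = True.
(v7 \/ ~v8): since v8 = True, the clause reduces to (v7). v7 = True.
In (~v7 \/ ~v10), ~v7 is now false; ~v10 must hold, so v10 = False.
In (v10 \/ v4), v10 is now false; v4 must hold, so v4 = True.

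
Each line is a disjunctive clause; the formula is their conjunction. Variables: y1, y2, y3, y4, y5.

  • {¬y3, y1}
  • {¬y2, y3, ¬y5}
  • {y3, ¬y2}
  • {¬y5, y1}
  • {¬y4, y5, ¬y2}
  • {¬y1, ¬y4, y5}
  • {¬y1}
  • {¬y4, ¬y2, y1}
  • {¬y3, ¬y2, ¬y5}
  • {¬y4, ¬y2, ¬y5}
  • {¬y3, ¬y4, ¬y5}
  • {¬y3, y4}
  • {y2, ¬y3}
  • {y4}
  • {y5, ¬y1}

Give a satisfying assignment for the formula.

(¬y1) is a unit clause, so y1 = False.
(¬y3) is a unit clause, so y3 = False.
Unit propagation: (¬y2) forces y2 = False.
(¬y5) is a unit clause, so y5 = False.
(y4) is a unit clause, so y4 = True.

y1=F, y2=F, y3=F, y4=T, y5=F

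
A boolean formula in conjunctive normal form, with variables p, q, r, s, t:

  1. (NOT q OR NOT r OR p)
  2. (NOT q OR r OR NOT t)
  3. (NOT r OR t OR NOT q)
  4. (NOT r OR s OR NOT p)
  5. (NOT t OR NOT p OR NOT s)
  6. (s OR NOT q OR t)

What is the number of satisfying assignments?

Split on q, then r.
  q=1, r=1: a clause becomes empty — 0.
  q=1, r=0: remaining (p,s,t) ∈ {(0,1,0); (1,1,0)} — 2.
  q=0, r=1: 5 of the 8 assignments to (p,s,t) work.
  q=0, r=0: 7 of the 8 assignments to (p,s,t) work.
Total: 0 + 2 + 5 + 7 = 14.

14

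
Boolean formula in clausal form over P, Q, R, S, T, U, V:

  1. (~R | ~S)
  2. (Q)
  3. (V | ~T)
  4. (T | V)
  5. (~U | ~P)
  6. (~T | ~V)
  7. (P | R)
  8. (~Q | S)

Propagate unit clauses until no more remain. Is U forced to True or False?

Unit clause (Q) sets Q = True.
In (S | ~Q), ~Q is now false; S must hold, so S = True.
(~S | ~R): since S = True, the clause reduces to (~R). R = False.
(P | R): since R = False, the clause reduces to (P). P = True.
From (~U | ~P) and P = True: U = False.

False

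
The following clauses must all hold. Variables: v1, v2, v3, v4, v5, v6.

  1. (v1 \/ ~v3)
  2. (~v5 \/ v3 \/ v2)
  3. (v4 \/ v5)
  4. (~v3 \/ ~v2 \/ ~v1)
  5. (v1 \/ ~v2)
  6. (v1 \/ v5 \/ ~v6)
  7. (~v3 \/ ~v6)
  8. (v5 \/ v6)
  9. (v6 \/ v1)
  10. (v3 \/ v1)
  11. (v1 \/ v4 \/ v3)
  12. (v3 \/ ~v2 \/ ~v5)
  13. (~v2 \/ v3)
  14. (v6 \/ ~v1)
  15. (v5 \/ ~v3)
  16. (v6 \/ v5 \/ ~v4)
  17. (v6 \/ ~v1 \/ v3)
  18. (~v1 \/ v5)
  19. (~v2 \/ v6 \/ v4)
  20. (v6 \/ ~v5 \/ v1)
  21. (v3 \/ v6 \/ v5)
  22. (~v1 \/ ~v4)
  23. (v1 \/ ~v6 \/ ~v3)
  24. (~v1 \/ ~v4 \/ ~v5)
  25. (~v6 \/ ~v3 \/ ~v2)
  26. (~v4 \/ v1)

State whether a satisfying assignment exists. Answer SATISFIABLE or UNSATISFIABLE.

v1 = True:
  propagation gives v6=True, v3=False, v2=False, v5=False; an empty clause results — contradiction.
v1 = False:
  propagation gives v3=False; an empty clause results — contradiction.
Every branch closes, so no satisfying assignment exists.

UNSATISFIABLE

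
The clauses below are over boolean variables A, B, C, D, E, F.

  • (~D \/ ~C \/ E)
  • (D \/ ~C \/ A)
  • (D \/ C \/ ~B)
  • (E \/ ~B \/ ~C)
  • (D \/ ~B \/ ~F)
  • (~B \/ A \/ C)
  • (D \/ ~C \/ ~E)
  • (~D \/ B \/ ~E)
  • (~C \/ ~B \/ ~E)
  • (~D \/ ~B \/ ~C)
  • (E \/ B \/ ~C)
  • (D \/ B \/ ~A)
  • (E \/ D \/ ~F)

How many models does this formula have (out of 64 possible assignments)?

11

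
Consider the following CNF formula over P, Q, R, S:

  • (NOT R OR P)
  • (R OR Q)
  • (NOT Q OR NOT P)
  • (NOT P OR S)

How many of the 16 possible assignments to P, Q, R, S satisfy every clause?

The models are:
  P=F Q=T R=F S=F
  P=F Q=T R=F S=T
  P=T Q=F R=T S=T
Count: 3.

3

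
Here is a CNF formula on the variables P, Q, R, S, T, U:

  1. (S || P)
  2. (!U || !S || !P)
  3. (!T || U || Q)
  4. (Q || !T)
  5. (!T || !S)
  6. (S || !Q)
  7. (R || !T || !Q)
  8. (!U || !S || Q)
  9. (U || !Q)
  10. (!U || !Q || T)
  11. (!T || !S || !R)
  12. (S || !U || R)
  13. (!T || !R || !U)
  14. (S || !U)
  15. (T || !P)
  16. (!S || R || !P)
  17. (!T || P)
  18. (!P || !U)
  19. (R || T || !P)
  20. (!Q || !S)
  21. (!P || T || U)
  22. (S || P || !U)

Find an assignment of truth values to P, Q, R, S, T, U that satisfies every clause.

P = F, Q = F, R = F, S = T, T = F, U = F

Check each clause:
  1. (S || P) — S is true.
  2. (!S || !P || !U) — !U is true.
  3. (!T || Q || U) — !T is true.
  4. (!T || Q) — !T is true.
  5. (!S || !T) — !T is true.
  6. (S || !Q) — S is true.
  7. (R || !T || !Q) — !T is true.
  8. (Q || !S || !U) — !U is true.
  9. (!Q || U) — !Q is true.
  10. (!Q || T || !U) — !U is true.
  11. (!R || !S || !T) — !T is true.
  12. (!U || S || R) — !U is true.
  13. (!U || !T || !R) — !U is true.
  14. (!U || S) — !U is true.
  15. (!P || T) — !P is true.
  16. (!S || !P || R) — !P is true.
  17. (P || !T) — !T is true.
  18. (!U || !P) — !U is true.
  19. (R || !P || T) — !P is true.
  20. (!Q || !S) — !Q is true.
  21. (T || !P || U) — !P is true.
  22. (!U || P || S) — !U is true.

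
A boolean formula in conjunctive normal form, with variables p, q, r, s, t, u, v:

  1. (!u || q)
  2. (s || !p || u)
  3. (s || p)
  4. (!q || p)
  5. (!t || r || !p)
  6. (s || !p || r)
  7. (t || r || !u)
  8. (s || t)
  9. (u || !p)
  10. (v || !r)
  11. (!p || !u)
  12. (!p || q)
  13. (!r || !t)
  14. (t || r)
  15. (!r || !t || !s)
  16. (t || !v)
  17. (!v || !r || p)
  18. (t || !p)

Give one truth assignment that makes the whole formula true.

p=0, q=0, r=0, s=1, t=1, u=0, v=1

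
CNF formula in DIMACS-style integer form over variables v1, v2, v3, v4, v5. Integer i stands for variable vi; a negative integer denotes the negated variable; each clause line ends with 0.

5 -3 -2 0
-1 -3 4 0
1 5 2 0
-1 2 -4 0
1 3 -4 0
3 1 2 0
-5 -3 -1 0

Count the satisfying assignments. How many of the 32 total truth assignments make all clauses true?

Split on v1, then v3.
  v1=1, v3=1: a clause becomes empty — 0.
  v1=1, v3=0: v5 free; 3 ways for (v2,v4) × 2^1 = 6.
  v1=0, v3=1: remaining (v2,v4,v5) ∈ {(0,0,1); (0,1,1); (1,0,1); (1,1,1)} — 4.
  v1=0, v3=0: remaining (v2,v4,v5) ∈ {(1,0,0); (1,0,1)} — 2.
Total: 0 + 6 + 4 + 2 = 12.

12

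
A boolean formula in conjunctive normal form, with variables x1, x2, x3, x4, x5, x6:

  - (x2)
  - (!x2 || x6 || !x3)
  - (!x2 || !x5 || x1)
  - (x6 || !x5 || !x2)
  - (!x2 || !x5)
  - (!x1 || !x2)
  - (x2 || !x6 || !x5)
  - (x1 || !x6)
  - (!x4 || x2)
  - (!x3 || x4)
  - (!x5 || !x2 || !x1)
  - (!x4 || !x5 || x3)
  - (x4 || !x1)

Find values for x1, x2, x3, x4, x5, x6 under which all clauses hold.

x1=False, x2=True, x3=False, x4=True, x5=False, x6=False

(x2) is a unit clause, so x2 = True.
Unit propagation: (!x5) forces x5 = False.
Unit propagation: (!x1) forces x1 = False.
(!x6) is a unit clause, so x6 = False.
The clause (!x3) is unit: x3 must be False.
x4 is now unconstrained; take x4 = True.
Every clause has at least one true literal under this assignment.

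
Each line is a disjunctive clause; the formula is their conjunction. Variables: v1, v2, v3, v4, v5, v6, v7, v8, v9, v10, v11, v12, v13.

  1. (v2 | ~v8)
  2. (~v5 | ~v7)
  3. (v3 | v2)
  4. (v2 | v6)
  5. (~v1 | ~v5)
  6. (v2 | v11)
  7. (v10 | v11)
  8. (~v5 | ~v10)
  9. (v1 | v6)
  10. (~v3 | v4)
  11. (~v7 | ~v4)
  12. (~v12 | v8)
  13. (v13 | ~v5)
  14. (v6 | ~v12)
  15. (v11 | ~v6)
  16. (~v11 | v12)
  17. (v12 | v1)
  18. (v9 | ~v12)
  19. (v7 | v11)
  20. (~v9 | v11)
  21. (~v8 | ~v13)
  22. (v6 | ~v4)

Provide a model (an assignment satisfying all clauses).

Pure literal: v2 appears only positively; assign v2 = True.
v5 occurs only negated in the remaining clauses — set v5 = False.
Try v1 = True.
Try v3 = True.
  then v4 is forced to True.
  then v7 is forced to False.
  then v11 is forced to True.
  then v12 is forced to True.
  then v8 is forced to True.
  then v6 is forced to True.
  then v9 is forced to True.
  then v13 is forced to False.
v10 is now unconstrained; take v10 = True.

v1 = True, v2 = True, v3 = True, v4 = True, v5 = False, v6 = True, v7 = False, v8 = True, v9 = True, v10 = True, v11 = True, v12 = True, v13 = False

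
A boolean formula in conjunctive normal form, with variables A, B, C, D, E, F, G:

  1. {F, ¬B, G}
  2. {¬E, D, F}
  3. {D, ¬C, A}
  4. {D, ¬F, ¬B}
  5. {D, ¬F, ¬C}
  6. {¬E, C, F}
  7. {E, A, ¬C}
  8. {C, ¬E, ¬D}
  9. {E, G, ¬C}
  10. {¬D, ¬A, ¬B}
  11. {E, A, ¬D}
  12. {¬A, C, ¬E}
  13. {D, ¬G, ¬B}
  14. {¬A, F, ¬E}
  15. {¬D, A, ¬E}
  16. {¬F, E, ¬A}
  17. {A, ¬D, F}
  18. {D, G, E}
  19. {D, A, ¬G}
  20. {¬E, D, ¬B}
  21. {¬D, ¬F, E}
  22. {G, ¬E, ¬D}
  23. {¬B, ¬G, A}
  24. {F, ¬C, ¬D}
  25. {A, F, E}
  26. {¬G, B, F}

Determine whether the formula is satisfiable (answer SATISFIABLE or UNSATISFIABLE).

SATISFIABLE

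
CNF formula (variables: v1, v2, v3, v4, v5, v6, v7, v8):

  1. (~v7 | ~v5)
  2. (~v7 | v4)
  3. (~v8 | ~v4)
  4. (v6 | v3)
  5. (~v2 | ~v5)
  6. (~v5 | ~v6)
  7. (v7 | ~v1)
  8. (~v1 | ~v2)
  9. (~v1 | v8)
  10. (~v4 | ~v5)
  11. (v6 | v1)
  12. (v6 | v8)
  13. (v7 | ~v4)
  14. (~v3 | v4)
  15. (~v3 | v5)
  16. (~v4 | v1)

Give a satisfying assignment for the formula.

v1 = 0, v2 = 1, v3 = 0, v4 = 0, v5 = 0, v6 = 1, v7 = 0, v8 = 1

Check each clause:
  1. (~v5 | ~v7) — ~v7 is true.
  2. (~v7 | v4) — ~v7 is true.
  3. (~v4 | ~v8) — ~v4 is true.
  4. (v3 | v6) — v6 is true.
  5. (~v5 | ~v2) — ~v5 is true.
  6. (~v5 | ~v6) — ~v5 is true.
  7. (v7 | ~v1) — ~v1 is true.
  8. (~v1 | ~v2) — ~v1 is true.
  9. (~v1 | v8) — v8 is true.
  10. (~v5 | ~v4) — ~v5 is true.
  11. (v1 | v6) — v6 is true.
  12. (v6 | v8) — v8 is true.
  13. (v7 | ~v4) — ~v4 is true.
  14. (v4 | ~v3) — ~v3 is true.
  15. (v5 | ~v3) — ~v3 is true.
  16. (v1 | ~v4) — ~v4 is true.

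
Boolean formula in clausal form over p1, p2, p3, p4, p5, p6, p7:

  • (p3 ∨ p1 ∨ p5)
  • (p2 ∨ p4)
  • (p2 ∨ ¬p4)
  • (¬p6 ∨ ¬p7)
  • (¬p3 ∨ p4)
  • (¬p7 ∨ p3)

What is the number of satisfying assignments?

Split on p3, then p4.
  p3=T, p4=T: p1, p5 free; 3 ways for (p2,p6,p7) × 2^2 = 12.
  p3=T, p4=F: a clause becomes empty — 0.
  p3=F, p4=T: p6 free; 3 ways for (p1,p2,p5,p7) × 2^1 = 6.
  p3=F, p4=F: p6 free; 3 ways for (p1,p2,p5,p7) × 2^1 = 6.
Total: 12 + 0 + 6 + 6 = 24.

24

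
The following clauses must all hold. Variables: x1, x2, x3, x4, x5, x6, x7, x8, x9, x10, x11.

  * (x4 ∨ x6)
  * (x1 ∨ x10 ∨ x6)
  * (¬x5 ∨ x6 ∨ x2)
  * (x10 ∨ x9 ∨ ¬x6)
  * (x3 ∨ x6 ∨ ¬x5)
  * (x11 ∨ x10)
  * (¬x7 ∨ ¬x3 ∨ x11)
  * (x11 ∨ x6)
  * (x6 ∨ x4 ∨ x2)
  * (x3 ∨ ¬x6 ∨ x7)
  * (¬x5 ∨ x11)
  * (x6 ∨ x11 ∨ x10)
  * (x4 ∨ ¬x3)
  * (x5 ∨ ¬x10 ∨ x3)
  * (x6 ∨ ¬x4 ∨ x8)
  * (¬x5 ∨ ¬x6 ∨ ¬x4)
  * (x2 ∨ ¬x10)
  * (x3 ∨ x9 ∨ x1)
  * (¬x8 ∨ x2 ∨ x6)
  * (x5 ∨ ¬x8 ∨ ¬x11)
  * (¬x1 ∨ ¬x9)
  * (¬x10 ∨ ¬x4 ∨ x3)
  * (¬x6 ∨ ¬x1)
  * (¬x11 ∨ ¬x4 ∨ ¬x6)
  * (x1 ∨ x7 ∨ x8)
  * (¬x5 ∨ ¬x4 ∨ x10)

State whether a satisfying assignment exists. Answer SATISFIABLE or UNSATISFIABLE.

SATISFIABLE

Pure literal: x2 appears only positively; assign x2 = True.
Branch on x1: take x1 = False.
Try x3 = True.
  then x4 is forced to True.
Try x5 = True.
  then x11 is forced to True.
  then x6 is forced to False.
  then x10 is forced to True.
  then x8 is forced to True.
x7, x9 are now unconstrained; take x7 = False, x9 = False.
So x1 = F, x2 = T, x3 = T, x4 = T, x5 = T, x6 = F, x7 = F, x8 = T, x9 = F, x10 = T, x11 = T is a satisfying assignment.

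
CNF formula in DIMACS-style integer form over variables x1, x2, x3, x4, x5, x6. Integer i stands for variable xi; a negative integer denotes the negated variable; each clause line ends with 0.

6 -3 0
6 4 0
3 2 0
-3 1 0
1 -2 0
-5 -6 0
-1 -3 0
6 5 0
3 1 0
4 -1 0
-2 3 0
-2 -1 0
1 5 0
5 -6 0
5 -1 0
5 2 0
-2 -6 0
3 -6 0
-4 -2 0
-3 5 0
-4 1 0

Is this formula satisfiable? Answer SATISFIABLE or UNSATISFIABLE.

UNSATISFIABLE

x1 = True:
  propagation gives x3=False, x2=True; an empty clause results — contradiction.
x1 = False:
  propagation gives x3=False; an empty clause results — contradiction.
Every branch closes, so no satisfying assignment exists.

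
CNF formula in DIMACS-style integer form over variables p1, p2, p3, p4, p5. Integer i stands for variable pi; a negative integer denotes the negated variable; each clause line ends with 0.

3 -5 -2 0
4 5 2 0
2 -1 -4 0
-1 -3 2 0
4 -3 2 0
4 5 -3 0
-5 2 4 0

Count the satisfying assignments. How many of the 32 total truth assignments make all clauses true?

14

Split on p2, then p4.
  p2=T, p4=T: p1 free; 3 ways for (p3,p5) × 2^1 = 6.
  p2=T, p4=F: remaining (p1,p3,p5) ∈ {(F,F,F); (F,T,T); (T,F,F); (T,T,T)} — 4.
  p2=F, p4=T: remaining (p1,p3,p5) ∈ {(F,F,F); (F,F,T); (F,T,F); (F,T,T)} — 4.
  p2=F, p4=F: a clause becomes empty — 0.
Total: 6 + 4 + 4 + 0 = 14.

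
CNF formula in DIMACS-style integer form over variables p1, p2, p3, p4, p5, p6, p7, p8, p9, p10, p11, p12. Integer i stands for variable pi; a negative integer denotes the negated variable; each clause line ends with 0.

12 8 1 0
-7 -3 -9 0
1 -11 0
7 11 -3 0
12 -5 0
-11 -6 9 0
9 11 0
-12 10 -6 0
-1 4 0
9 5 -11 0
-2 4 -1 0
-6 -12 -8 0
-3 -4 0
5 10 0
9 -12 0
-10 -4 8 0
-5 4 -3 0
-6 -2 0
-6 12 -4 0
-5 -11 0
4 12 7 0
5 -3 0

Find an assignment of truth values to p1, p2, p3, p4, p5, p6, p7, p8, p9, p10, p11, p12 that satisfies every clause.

p2 occurs only negated in the remaining clauses — set p2 = False.
p3 occurs only negated in the remaining clauses — set p3 = False.
Try p1 = False.
  then p11 is forced to False.
  then p9 is forced to True.
Branch on p4: take p4 = False.
Branch on p5: take p5 = True.
  then p12 is forced to True.
For the remaining variables, p6 = False, p7 = True, p8 = False, p10 = True works.

p1 = F, p2 = F, p3 = F, p4 = F, p5 = T, p6 = F, p7 = T, p8 = F, p9 = T, p10 = T, p11 = F, p12 = T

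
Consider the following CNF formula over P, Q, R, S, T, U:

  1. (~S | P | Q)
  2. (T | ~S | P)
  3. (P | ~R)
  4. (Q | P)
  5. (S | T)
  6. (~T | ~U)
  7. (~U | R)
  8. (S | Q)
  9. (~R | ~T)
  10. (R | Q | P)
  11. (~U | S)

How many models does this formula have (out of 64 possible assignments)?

Case analysis on P and S:
  P=1, S=1: Q free; 4 ways for (R,T,U) × 2^1 = 8.
  P=1, S=0: remaining (Q,R,T,U) ∈ {(1,0,1,0)} — 1.
  P=0, S=1: remaining (Q,R,T,U) ∈ {(1,0,1,0)} — 1.
  P=0, S=0: remaining (Q,R,T,U) ∈ {(1,0,1,0)} — 1.
Total: 8 + 1 + 1 + 1 = 11.

11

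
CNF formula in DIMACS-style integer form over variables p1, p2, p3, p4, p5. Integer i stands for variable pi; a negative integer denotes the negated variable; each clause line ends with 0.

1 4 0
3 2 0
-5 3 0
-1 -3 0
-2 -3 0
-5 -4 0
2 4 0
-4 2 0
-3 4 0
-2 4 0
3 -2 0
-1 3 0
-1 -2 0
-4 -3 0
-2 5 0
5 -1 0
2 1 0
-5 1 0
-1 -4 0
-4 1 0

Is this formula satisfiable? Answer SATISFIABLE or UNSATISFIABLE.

UNSATISFIABLE

p1 = True:
  propagation gives p3=False; an empty clause results — contradiction.
p1 = False:
  propagation gives p4=True; an empty clause results — contradiction.
Every branch closes, so no satisfying assignment exists.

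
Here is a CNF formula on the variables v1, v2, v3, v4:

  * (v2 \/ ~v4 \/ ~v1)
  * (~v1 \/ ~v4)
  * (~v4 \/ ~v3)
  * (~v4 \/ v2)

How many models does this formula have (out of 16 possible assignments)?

9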